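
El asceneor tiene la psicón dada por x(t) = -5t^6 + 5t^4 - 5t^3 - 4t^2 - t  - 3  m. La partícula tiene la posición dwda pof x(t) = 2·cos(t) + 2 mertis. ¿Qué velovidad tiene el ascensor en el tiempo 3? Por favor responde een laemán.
Wir müssen unsere Gleichung für die Position x(t) = -5·t^6 + 5·t^4 - 5·t^3 - 4·t^2 - t - 3 1-mal ableiten. Durch Ableiten von der Position erhalten wir die Geschwindigkeit: v(t) = -30·t^5 + 20·t^3 - 15·t^2 - 8·t - 1. Wir haben die Geschwindigkeit v(t) = -30·t^5 + 20·t^3 - 15·t^2 - 8·t - 1. Durch Einsetzen von t = 3: v(3) = -6910.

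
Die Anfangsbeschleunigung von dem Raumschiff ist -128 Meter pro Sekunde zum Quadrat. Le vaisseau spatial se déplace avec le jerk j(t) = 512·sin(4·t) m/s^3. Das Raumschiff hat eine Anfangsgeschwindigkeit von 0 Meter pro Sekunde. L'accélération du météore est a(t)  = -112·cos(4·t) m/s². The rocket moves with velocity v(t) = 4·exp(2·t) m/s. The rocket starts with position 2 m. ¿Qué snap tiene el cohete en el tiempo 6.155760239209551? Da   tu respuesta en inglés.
We must differentiate our velocity equation v(t) = 4·exp(2·t) 3 times. The derivative of velocity gives acceleration: a(t) = 8·exp(2·t). The derivative of acceleration gives jerk: j(t) = 16·exp(2·t). Differentiating jerk, we get snap: s(t) = 32·exp(2·t). Using s(t) = 32·exp(2·t) and substituting t = 6.155760239209551, we find s = 7111732.06075280.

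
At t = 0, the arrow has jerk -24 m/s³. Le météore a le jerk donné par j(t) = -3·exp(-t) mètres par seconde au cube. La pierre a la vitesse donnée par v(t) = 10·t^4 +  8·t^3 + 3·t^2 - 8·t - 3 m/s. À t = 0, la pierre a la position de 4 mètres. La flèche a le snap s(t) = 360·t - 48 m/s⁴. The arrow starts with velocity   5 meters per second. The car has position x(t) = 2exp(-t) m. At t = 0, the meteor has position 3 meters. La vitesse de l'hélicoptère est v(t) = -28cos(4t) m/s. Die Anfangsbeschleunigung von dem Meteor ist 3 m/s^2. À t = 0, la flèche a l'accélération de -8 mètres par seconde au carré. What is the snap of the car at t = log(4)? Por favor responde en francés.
En partant de la position x(t) = 2·exp(-t), nous prenons 4 dérivées. La dérivée de la position donne la vitesse: v(t) = -2·exp(-t). En prenant d/dt de v(t), nous trouvons a(t) = 2·exp(-t). La dérivée de l'accélération donne le jerk: j(t) = -2·exp(-t). La dérivée du jerk donne le snap: s(t) = 2·exp(-t). Nous avons le snap s(t) = 2·exp(-t). En substituant t = log(4): s(log(4)) = 1/2.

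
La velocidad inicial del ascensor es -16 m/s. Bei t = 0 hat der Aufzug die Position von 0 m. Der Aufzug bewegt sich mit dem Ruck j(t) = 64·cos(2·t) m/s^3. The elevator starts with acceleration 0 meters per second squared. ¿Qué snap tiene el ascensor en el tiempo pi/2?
Para resolver esto, necesitamos tomar 1 derivada de nuestra ecuación de la sacudida j(t) = 64·cos(2·t). Tomando d/dt de j(t), encontramos s(t) = -128·sin(2·t). De la ecuación del snap s(t) = -128·sin(2·t), sustituimos t = pi/2 para obtener s = 0.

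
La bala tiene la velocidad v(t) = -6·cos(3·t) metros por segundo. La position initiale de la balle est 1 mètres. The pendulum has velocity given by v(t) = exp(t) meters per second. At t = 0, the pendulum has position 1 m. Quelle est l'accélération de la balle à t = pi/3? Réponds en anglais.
We must differentiate our velocity equation v(t) = -6·cos(3·t) 1 time. The derivative of velocity gives acceleration: a(t) = 18·sin(3·t). From the given acceleration equation a(t) = 18·sin(3·t), we substitute t = pi/3 to get a = 0.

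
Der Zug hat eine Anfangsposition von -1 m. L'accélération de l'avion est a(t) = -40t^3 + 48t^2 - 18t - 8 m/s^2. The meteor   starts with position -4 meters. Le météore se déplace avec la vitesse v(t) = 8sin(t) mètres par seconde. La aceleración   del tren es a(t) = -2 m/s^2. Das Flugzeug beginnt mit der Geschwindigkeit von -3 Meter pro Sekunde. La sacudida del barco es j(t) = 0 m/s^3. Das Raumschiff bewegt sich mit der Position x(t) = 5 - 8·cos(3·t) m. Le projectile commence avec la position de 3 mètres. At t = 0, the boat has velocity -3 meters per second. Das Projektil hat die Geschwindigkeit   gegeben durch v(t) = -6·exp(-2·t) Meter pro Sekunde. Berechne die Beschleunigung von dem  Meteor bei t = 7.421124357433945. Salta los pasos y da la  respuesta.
Die Beschleunigung bei t = 7.421124357433945 ist a = 3.35573010989176.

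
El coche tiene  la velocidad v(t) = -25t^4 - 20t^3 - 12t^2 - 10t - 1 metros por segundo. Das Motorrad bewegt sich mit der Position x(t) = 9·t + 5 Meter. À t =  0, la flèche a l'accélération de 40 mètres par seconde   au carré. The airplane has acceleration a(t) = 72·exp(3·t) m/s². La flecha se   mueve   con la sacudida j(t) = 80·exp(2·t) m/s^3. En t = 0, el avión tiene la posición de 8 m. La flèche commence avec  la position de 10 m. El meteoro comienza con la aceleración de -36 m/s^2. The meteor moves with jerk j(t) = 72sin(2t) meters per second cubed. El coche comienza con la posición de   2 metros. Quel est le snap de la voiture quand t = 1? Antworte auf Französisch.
Pour résoudre ceci, nous devons prendre 3 dérivées de notre équation de la vitesse v(t) = -25·t^4 - 20·t^3 - 12·t^2 - 10·t - 1. En prenant d/dt de v(t), nous trouvons a(t) = -100·t^3 - 60·t^2 - 24·t - 10. En prenant d/dt de a(t), nous trouvons j(t) = -300·t^2 - 120·t - 24. En dérivant le jerk, nous obtenons le snap: s(t) = -600·t - 120. Nous avons le snap s(t) = -600·t - 120. En substituant t = 1: s(1) = -720.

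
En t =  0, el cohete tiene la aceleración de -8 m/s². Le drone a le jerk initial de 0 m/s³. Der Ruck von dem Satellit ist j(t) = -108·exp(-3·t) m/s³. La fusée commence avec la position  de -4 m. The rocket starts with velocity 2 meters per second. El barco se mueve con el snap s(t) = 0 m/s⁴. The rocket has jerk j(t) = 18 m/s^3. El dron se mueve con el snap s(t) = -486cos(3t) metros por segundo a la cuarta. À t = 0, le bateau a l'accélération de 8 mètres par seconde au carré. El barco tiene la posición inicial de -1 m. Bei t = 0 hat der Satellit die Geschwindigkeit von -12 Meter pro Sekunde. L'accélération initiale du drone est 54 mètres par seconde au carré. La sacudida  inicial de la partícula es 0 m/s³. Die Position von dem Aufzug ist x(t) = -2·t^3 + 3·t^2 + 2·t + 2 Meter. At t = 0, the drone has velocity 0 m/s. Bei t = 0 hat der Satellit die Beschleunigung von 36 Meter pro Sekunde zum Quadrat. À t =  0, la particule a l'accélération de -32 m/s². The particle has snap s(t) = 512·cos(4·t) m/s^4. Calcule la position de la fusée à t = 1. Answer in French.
Pour résoudre ceci, nous devons prendre 3 primitives de notre équation du jerk j(t) = 18. En intégrant le jerk et en utilisant la condition initiale a(0) = -8, nous obtenons a(t) = 18·t - 8. L'intégrale de l'accélération est la vitesse. En utilisant v(0) = 2, nous obtenons v(t) = 9·t^2 - 8·t + 2. La primitive de la vitesse, avec x(0) = -4, donne la position: x(t) = 3·t^3 - 4·t^2 + 2·t - 4. En utilisant x(t) = 3·t^3 - 4·t^2 + 2·t - 4 et en substituant t = 1, nous trouvons x = -3.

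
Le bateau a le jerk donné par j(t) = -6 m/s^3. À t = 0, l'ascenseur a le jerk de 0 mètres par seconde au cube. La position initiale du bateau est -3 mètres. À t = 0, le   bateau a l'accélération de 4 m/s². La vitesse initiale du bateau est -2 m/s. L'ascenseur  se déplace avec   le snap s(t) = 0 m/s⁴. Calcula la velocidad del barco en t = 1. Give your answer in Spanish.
Partiendo de la sacudida j(t) = -6, tomamos 2 antiderivadas. Integrando la sacudida y usando la condición inicial a(0) = 4, obtenemos a(t) = 4 - 6·t. La antiderivada de la aceleración es la velocidad. Usando v(0) = -2, obtenemos v(t) = -3·t^2 + 4·t - 2. De la ecuación de la velocidad v(t) = -3·t^2 + 4·t - 2, sustituimos t = 1 para obtener v = -1.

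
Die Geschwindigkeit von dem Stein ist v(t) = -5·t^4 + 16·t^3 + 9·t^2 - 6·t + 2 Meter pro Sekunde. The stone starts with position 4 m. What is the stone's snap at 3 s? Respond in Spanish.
Partiendo de la velocidad v(t) = -5·t^4 + 16·t^3 + 9·t^2 - 6·t + 2, tomamos 3 derivadas. Derivando la velocidad, obtenemos la aceleración: a(t) = -20·t^3 + 48·t^2 + 18·t - 6. Tomando d/dt de a(t), encontramos j(t) = -60·t^2 + 96·t + 18. La derivada de la sacudida da el snap: s(t) = 96 - 120·t. De la ecuación del snap s(t) = 96 - 120·t, sustituimos t = 3 para obtener s = -264.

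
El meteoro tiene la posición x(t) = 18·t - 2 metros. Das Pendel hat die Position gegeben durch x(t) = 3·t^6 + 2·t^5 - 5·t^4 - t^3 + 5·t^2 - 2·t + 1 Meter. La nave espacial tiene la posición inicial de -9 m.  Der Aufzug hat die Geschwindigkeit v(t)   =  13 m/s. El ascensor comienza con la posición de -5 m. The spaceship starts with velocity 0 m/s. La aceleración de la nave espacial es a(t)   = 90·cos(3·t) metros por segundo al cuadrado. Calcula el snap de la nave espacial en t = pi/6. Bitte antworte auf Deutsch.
Um dies zu lösen, müssen wir 2 Ableitungen unserer Gleichung für die Beschleunigung a(t) = 90·cos(3·t) nehmen. Mit d/dt von a(t) finden wir j(t) = -270·sin(3·t). Mit d/dt von j(t) finden wir s(t) = -810·cos(3·t). Mit s(t) = -810·cos(3·t) und Einsetzen von t = pi/6, finden wir s = 0.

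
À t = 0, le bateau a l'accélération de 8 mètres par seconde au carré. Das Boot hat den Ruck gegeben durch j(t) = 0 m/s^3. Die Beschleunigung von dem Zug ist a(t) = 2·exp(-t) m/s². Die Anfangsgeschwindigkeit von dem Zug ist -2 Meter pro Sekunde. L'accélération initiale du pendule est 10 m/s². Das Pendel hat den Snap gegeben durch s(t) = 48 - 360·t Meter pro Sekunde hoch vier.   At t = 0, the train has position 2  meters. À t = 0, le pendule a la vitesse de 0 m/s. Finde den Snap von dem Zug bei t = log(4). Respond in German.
Wir müssen unsere Gleichung für die Beschleunigung a(t) = 2·exp(-t) 2-mal ableiten. Mit d/dt von a(t) finden wir j(t) = -2·exp(-t). Durch Ableiten von dem Ruck erhalten wir den Snap: s(t) = 2·exp(-t). Mit s(t) = 2·exp(-t) und Einsetzen von t = log(4), finden wir s = 1/2.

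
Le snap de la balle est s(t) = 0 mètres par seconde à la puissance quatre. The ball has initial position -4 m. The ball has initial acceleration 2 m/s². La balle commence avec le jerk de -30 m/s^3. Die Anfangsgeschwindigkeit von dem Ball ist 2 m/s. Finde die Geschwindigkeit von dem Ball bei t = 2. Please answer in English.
To find the answer, we compute 3 antiderivatives of s(t) = 0. The integral of snap is jerk. Using j(0) = -30, we get j(t) = -30. Finding the antiderivative of j(t) and using a(0) = 2: a(t) = 2 - 30·t. The antiderivative of acceleration is velocity. Using v(0) = 2, we get v(t) = -15·t^2 + 2·t + 2. We have velocity v(t) = -15·t^2 + 2·t + 2. Substituting t = 2: v(2) = -54.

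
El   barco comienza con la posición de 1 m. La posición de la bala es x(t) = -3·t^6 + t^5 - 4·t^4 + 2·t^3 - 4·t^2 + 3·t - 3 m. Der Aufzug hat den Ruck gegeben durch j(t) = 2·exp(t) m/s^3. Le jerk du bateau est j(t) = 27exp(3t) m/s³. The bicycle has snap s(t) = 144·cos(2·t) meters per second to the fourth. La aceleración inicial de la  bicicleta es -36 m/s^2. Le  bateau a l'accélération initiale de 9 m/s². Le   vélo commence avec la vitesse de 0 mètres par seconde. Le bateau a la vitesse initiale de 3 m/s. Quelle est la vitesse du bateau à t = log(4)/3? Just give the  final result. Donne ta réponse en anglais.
At t = log(4)/3, v = 12.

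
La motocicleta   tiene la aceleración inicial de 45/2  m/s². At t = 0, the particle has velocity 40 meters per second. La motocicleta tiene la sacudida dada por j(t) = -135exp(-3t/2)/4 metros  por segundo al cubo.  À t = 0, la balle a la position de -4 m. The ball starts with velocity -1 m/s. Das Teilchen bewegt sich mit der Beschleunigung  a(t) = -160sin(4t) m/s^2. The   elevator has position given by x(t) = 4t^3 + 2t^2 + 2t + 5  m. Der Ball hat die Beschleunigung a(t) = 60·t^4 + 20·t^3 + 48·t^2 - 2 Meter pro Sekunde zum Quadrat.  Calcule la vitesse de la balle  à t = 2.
Pour résoudre ceci, nous devons prendre 1 intégrale de notre équation de l'accélération a(t) = 60·t^4 + 20·t^3 + 48·t^2 - 2. En prenant ∫a(t)dt et en appliquant v(0) = -1, nous trouvons v(t) = 12·t^5 + 5·t^4 + 16·t^3 - 2·t - 1. En utilisant v(t) = 12·t^5 + 5·t^4 + 16·t^3 - 2·t - 1 et en substituant t = 2, nous trouvons v = 587.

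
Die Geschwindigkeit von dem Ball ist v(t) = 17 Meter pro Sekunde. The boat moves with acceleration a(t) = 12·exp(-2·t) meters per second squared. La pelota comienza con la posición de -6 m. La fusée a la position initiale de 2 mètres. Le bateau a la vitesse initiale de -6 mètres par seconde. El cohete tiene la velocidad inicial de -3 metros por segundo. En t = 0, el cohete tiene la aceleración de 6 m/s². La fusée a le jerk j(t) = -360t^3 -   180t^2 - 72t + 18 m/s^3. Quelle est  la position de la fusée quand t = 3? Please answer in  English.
To solve this, we need to take 3 antiderivatives of our jerk equation j(t) = -360·t^3 - 180·t^2 - 72·t + 18. The antiderivative of jerk is acceleration. Using a(0) = 6, we get a(t) = -90·t^4 - 60·t^3 - 36·t^2 + 18·t + 6. The antiderivative of acceleration is velocity. Using v(0) = -3, we get v(t) = -18·t^5 - 15·t^4 - 12·t^3 + 9·t^2 + 6·t - 3. Taking ∫v(t)dt and applying x(0) = 2, we find x(t) = -3·t^6 - 3·t^5 - 3·t^4 + 3·t^3 + 3·t^2 - 3·t + 2. From the given position equation x(t) = -3·t^6 - 3·t^5 - 3·t^4 + 3·t^3 + 3·t^2 - 3·t + 2, we substitute t = 3 to get x = -3058.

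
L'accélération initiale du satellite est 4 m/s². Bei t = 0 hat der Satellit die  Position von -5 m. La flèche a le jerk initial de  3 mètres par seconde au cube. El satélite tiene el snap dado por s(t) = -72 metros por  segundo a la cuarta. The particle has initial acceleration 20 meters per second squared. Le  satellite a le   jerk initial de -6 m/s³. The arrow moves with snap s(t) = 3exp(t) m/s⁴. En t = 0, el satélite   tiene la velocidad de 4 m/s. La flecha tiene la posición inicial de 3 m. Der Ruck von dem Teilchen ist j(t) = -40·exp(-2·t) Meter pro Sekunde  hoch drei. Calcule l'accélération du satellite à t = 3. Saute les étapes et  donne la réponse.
L'accélération à t = 3 est a = -338.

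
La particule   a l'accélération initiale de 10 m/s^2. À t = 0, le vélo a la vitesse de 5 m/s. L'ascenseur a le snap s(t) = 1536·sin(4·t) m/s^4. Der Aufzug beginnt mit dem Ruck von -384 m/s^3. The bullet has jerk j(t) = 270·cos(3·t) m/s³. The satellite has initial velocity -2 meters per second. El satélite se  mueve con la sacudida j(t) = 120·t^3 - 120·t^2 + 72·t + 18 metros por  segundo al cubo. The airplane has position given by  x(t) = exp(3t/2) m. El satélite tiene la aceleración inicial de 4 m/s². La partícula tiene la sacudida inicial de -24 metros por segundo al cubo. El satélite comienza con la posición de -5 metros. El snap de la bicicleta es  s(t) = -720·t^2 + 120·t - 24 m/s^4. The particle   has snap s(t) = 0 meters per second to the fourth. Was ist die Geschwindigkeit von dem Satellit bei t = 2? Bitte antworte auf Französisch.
En partant du jerk j(t) = 120·t^3 - 120·t^2 + 72·t + 18, nous prenons 2 primitives. En intégrant le jerk et en utilisant la condition initiale a(0) = 4, nous obtenons a(t) = 30·t^4 - 40·t^3 + 36·t^2 + 18·t + 4. En intégrant l'accélération et en utilisant la condition initiale v(0) = -2, nous obtenons v(t) = 6·t^5 - 10·t^4 + 12·t^3 + 9·t^2 + 4·t - 2. De l'équation de la vitesse v(t) = 6·t^5 - 10·t^4 + 12·t^3 + 9·t^2 + 4·t - 2, nous substituons t = 2 pour obtenir v = 170.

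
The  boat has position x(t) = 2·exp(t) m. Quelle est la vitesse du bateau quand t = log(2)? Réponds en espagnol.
Para resolver esto, necesitamos tomar 1 derivada de nuestra ecuación de la posición x(t) = 2·exp(t). Derivando la posición, obtenemos la velocidad: v(t) = 2·exp(t). Tenemos la velocidad v(t) = 2·exp(t). Sustituyendo t = log(2): v(log(2)) = 4.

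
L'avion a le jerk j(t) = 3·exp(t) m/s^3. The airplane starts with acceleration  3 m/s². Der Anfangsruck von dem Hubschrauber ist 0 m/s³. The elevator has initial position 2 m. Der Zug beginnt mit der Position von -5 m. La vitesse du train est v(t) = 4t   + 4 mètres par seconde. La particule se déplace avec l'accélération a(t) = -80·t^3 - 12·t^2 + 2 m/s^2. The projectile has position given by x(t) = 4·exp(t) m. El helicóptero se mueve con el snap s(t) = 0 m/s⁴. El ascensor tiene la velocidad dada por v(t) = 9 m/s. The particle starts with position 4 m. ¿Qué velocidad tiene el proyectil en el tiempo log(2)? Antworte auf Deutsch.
Um dies zu lösen, müssen wir 1 Ableitung unserer Gleichung für die Position x(t) = 4·exp(t) nehmen. Durch Ableiten von der Position erhalten wir die Geschwindigkeit: v(t) = 4·exp(t). Mit v(t) = 4·exp(t) und Einsetzen von t = log(2), finden wir v = 8.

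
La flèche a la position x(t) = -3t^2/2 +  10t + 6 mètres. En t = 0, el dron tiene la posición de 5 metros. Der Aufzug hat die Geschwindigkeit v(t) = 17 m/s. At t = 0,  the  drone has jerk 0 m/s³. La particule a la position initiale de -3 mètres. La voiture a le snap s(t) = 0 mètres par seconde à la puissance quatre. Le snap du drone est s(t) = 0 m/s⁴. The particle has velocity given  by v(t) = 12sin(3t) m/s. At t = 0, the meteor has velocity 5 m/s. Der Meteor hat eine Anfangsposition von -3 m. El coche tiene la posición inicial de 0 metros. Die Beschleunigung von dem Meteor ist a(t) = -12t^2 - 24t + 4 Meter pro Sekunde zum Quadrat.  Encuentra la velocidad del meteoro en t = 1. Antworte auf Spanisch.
Para resolver esto, necesitamos tomar 1 integral de nuestra ecuación de la aceleración a(t) = -12·t^2 - 24·t + 4. Integrando la aceleración y usando la condición inicial v(0) = 5, obtenemos v(t) = -4·t^3 - 12·t^2 + 4·t + 5. Tenemos la velocidad v(t) = -4·t^3 - 12·t^2 + 4·t + 5. Sustituyendo t = 1: v(1) = -7.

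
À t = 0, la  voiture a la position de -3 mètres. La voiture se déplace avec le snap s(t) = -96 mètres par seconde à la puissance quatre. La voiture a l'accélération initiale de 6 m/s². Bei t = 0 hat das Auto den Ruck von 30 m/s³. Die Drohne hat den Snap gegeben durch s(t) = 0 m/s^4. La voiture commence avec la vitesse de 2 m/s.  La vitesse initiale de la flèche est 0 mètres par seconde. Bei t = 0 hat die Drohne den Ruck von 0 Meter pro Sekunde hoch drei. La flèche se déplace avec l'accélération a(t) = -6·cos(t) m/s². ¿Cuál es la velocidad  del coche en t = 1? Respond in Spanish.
Para resolver esto, necesitamos tomar 3 integrales de nuestra ecuación del snap s(t) = -96. Tomando ∫s(t)dt y aplicando j(0) = 30, encontramos j(t) = 30 - 96·t. Tomando ∫j(t)dt y aplicando a(0) = 6, encontramos a(t) = -48·t^2 + 30·t + 6. La integral de la aceleración es la velocidad. Usando v(0) = 2, obtenemos v(t) = -16·t^3 + 15·t^2 + 6·t + 2. Tenemos la velocidad v(t) = -16·t^3 + 15·t^2 + 6·t + 2. Sustituyendo t = 1: v(1) = 7.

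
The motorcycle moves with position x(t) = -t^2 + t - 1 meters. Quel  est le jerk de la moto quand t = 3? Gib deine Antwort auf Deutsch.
Um dies zu lösen, müssen wir 3 Ableitungen unserer Gleichung für die Position x(t) = -t^2 + t - 1 nehmen. Mit d/dt von x(t) finden wir v(t) = 1 - 2·t. Die Ableitung von der Geschwindigkeit ergibt die Beschleunigung: a(t) = -2. Mit d/dt von a(t) finden wir j(t) = 0. Aus der Gleichung für den Ruck j(t) = 0, setzen wir t = 3 ein und erhalten j = 0.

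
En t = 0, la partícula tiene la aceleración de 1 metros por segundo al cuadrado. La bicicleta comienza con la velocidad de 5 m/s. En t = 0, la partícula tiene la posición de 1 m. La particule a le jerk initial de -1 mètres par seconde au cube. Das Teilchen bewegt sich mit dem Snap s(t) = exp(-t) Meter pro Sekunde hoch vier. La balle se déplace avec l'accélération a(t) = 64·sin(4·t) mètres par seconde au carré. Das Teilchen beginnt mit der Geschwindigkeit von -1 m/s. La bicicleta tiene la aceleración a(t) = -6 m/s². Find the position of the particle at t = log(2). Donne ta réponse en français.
Nous devons intégrer notre équation du snap s(t) = exp(-t) 4 fois. La primitive du snap est le jerk. En utilisant j(0) = -1, nous obtenons j(t) = -exp(-t). En prenant ∫j(t)dt et en appliquant a(0) = 1, nous trouvons a(t) = exp(-t). L'intégrale de l'accélération, avec v(0) = -1, donne la vitesse: v(t) = -exp(-t). En intégrant la vitesse et en utilisant la condition initiale x(0) = 1, nous obtenons x(t) = exp(-t). De l'équation de la position x(t) = exp(-t), nous substituons t = log(2) pour obtenir x = 1/2.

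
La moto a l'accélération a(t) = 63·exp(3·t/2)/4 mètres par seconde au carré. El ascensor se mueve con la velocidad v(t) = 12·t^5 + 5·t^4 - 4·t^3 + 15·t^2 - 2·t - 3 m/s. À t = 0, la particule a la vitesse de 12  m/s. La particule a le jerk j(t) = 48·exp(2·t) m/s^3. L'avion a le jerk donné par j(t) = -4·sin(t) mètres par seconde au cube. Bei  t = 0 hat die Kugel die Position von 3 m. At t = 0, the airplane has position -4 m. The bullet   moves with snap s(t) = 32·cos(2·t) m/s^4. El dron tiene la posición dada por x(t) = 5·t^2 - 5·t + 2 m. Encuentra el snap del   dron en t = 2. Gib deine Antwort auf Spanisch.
Debemos derivar nuestra ecuación de la posición x(t) = 5·t^2 - 5·t + 2 4 veces. La derivada de la posición da la velocidad: v(t) = 10·t - 5. Tomando d/dt de v(t), encontramos a(t) = 10. Tomando d/dt de a(t), encontramos j(t) = 0. Derivando la sacudida, obtenemos el snap: s(t) = 0. De la ecuación del snap s(t) = 0, sustituimos t = 2 para obtener s = 0.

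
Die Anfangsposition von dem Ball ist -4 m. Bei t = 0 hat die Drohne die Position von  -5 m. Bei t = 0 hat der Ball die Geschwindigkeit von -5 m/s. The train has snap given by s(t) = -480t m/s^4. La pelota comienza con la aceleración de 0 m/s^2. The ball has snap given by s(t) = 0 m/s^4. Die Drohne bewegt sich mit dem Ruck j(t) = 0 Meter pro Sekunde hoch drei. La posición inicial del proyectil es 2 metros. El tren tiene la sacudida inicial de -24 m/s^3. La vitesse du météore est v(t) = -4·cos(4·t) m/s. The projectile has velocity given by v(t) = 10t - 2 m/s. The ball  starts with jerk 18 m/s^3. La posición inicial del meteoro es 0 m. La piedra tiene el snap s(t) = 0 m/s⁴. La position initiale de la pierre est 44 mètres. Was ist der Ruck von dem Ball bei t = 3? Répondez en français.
Nous devons intégrer notre équation du snap s(t) = 0 1 fois. En prenant ∫s(t)dt et en appliquant j(0) = 18, nous trouvons j(t) = 18. De l'équation du jerk j(t) = 18, nous substituons t = 3 pour obtenir j = 18.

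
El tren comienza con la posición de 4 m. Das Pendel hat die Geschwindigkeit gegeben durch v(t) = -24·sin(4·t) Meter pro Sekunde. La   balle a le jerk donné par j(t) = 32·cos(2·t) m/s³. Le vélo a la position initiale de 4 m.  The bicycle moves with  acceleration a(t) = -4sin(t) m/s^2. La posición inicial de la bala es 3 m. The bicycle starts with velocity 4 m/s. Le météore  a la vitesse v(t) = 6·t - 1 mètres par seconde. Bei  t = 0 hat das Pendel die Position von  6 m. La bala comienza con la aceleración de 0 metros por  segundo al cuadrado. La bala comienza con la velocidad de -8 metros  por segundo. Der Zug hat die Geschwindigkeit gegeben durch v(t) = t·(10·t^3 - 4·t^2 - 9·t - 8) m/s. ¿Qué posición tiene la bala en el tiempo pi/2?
Debemos encontrar la integral de nuestra ecuación de la sacudida j(t) = 32·cos(2·t) 3 veces. Integrando la sacudida y usando la condición inicial a(0) = 0, obtenemos a(t) = 16·sin(2·t). Integrando la aceleración y usando la condición inicial v(0) = -8, obtenemos v(t) = -8·cos(2·t). La antiderivada de la velocidad es la posición. Usando x(0) = 3, obtenemos x(t) = 3 - 4·sin(2·t). Usando x(t) = 3 - 4·sin(2·t) y sustituyendo t = pi/2, encontramos x = 3.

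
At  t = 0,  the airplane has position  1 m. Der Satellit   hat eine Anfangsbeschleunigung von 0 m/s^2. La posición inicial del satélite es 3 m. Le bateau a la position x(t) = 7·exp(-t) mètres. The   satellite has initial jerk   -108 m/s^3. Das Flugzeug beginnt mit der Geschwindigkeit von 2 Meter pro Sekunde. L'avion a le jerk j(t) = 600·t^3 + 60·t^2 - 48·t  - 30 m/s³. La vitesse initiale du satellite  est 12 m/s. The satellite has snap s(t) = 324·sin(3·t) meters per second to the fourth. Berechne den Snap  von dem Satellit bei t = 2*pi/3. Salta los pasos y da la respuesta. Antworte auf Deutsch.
s(2*pi/3) = 0.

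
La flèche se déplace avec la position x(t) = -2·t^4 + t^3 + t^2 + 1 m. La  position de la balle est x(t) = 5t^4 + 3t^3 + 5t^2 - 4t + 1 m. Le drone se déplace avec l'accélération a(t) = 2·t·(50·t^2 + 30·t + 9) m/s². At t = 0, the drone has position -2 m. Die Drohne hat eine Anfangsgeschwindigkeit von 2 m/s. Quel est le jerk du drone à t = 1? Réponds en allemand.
Ausgehend von der Beschleunigung a(t) = 2·t·(50·t^2 + 30·t + 9), nehmen wir 1 Ableitung. Mit d/dt von a(t) finden wir j(t) = 100·t^2 + 2·t·(100·t + 30) + 60·t + 18. Mit j(t) = 100·t^2 + 2·t·(100·t + 30) + 60·t + 18 und Einsetzen von t = 1, finden wir j = 438.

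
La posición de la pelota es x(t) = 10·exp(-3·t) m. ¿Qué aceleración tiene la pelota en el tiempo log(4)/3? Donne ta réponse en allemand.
Ausgehend von der Position x(t) = 10·exp(-3·t), nehmen wir 2 Ableitungen. Durch Ableiten von der Position erhalten wir die Geschwindigkeit: v(t) = -30·exp(-3·t). Mit d/dt von v(t) finden wir a(t) = 90·exp(-3·t). Aus der Gleichung für die Beschleunigung a(t) = 90·exp(-3·t), setzen wir t = log(4)/3 ein und erhalten a = 45/2.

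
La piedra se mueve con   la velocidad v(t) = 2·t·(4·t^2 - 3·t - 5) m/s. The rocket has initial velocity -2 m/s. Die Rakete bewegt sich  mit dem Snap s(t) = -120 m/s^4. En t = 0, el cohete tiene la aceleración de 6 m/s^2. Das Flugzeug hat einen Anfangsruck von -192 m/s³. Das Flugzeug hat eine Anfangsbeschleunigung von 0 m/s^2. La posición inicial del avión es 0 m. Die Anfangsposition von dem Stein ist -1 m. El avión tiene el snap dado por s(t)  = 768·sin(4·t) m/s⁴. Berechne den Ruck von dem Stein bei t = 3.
Um dies zu lösen, müssen wir 2 Ableitungen unserer Gleichung für die Geschwindigkeit v(t) = 2·t·(4·t^2 - 3·t - 5) nehmen. Die Ableitung von der Geschwindigkeit ergibt die Beschleunigung: a(t) = 8·t^2 + 2·t·(8·t - 3) - 6·t - 10. Die Ableitung von der Beschleunigung ergibt den Ruck: j(t) = 48·t - 12. Aus der Gleichung für den Ruck j(t) = 48·t - 12, setzen wir t = 3 ein und erhalten j = 132.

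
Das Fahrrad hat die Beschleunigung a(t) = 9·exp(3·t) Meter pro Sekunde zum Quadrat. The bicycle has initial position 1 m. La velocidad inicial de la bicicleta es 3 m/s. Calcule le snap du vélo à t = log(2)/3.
En partant de l'accélération a(t) = 9·exp(3·t), nous prenons 2 dérivées. La dérivée de l'accélération donne le jerk: j(t) = 27·exp(3·t). En dérivant le jerk, nous obtenons le snap: s(t) = 81·exp(3·t). Nous avons le snap s(t) = 81·exp(3·t). En substituant t = log(2)/3: s(log(2)/3) = 162.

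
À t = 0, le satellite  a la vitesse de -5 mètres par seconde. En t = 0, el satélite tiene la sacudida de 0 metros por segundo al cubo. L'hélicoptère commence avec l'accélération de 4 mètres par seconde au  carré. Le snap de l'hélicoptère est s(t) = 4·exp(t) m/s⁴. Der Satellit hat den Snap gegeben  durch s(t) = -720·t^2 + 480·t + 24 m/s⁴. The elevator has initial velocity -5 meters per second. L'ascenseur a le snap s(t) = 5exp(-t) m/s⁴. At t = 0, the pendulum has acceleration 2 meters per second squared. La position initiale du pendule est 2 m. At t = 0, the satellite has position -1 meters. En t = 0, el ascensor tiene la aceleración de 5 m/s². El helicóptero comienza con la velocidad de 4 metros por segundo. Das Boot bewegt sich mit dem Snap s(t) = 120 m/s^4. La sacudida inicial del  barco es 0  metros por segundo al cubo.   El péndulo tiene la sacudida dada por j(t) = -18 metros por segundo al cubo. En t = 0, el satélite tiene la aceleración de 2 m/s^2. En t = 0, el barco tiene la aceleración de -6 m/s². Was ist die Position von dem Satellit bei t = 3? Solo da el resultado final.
Die Antwort ist -412.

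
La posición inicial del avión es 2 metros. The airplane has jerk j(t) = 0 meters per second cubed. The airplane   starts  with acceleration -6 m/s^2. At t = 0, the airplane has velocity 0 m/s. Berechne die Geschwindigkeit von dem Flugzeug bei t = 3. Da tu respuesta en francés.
Nous devons intégrer notre équation du jerk j(t) = 0 2 fois. La primitive du jerk est l'accélération. En utilisant a(0) = -6, nous obtenons a(t) = -6. En prenant ∫a(t)dt et en appliquant v(0) = 0, nous trouvons v(t) = -6·t. Nous avons la vitesse v(t) = -6·t. En substituant t = 3: v(3) = -18.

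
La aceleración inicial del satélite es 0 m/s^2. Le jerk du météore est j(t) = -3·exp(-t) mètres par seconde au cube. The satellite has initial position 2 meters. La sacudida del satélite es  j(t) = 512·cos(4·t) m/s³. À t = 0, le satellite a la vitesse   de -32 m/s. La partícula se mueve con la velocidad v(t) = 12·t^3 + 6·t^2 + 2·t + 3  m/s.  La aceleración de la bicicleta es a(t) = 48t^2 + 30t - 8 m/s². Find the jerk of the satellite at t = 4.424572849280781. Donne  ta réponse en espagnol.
Usando j(t) = 512·cos(4·t) y sustituyendo t = 4.424572849280781, encontramos j = 208.554445984476.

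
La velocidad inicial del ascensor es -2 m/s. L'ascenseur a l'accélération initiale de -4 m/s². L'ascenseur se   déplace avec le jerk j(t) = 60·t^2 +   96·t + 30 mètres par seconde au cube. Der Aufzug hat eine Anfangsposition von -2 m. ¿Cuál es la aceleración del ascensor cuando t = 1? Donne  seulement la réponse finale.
En t = 1, a = 94.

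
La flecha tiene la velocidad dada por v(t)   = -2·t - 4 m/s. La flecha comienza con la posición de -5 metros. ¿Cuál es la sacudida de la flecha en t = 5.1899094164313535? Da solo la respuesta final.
La sacudida en t = 5.1899094164313535 es j = 0.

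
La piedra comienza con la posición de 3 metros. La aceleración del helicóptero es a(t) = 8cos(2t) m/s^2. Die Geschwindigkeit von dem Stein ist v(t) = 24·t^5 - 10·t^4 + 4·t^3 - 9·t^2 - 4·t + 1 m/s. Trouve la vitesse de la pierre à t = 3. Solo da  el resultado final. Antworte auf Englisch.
The velocity at t = 3 is v = 5038.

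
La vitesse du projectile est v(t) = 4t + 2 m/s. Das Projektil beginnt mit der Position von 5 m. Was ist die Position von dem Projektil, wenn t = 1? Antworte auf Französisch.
Nous devons intégrer notre équation de la vitesse v(t) = 4·t + 2 1 fois. En intégrant la vitesse et en utilisant la condition initiale x(0) = 5, nous obtenons x(t) = 2·t^2 + 2·t + 5. Nous avons la position x(t) = 2·t^2 + 2·t + 5. En substituant t = 1: x(1) = 9.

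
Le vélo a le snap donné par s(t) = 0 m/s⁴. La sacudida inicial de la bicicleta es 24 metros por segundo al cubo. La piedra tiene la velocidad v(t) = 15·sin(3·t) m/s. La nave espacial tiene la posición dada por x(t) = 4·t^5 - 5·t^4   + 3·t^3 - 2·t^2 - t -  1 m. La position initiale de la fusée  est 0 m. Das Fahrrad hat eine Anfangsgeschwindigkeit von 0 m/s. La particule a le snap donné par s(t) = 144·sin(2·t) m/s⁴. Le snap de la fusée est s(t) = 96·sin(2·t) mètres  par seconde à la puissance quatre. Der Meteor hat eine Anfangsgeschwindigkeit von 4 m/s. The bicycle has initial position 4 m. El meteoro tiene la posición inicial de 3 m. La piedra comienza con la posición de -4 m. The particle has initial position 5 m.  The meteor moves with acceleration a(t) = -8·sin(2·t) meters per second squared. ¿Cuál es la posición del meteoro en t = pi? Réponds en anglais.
Starting from acceleration a(t) = -8·sin(2·t), we take 2 antiderivatives. The integral of acceleration, with v(0) = 4, gives velocity: v(t) = 4·cos(2·t). The antiderivative of velocity, with x(0) = 3, gives position: x(t) = 2·sin(2·t) + 3. We have position x(t) = 2·sin(2·t) + 3. Substituting t = pi: x(pi) = 3.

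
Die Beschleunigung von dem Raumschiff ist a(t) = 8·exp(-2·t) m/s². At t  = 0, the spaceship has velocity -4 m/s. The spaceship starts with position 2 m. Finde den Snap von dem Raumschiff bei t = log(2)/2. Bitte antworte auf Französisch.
En partant de l'accélération a(t) = 8·exp(-2·t), nous prenons 2 dérivées. En dérivant l'accélération, nous obtenons le jerk: j(t) = -16·exp(-2·t). La dérivée du jerk donne le snap: s(t) = 32·exp(-2·t). En utilisant s(t) = 32·exp(-2·t) et en substituant t = log(2)/2, nous trouvons s = 16.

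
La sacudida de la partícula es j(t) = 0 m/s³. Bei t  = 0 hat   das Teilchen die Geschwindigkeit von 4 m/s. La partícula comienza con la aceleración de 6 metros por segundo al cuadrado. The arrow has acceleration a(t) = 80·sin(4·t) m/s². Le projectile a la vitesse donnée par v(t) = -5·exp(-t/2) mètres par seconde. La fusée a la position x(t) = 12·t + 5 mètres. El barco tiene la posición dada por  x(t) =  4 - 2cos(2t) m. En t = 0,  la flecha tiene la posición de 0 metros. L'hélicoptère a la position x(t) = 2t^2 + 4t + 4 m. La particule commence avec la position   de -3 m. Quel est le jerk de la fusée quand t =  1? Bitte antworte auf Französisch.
Pour résoudre ceci, nous devons prendre 3 dérivées de notre équation de la position x(t) = 12·t + 5. En dérivant la position, nous obtenons la vitesse: v(t) = 12. En prenant d/dt de v(t), nous trouvons a(t) = 0. La dérivée de l'accélération donne le jerk: j(t) = 0. En utilisant j(t) = 0 et en substituant t = 1, nous trouvons j = 0.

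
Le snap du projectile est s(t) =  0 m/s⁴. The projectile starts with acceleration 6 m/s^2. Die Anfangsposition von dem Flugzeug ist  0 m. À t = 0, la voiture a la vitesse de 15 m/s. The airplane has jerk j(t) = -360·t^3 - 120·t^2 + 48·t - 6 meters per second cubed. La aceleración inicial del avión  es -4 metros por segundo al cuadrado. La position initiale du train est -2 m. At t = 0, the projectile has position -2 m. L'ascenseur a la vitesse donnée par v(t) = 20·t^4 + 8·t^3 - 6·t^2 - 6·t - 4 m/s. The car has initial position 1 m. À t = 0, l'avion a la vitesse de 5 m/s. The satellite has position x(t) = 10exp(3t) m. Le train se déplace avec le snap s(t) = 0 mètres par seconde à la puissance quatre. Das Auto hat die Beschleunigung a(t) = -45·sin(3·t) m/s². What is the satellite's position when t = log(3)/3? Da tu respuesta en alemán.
Mit x(t) = 10·exp(3·t) und Einsetzen von t = log(3)/3, finden wir x = 30.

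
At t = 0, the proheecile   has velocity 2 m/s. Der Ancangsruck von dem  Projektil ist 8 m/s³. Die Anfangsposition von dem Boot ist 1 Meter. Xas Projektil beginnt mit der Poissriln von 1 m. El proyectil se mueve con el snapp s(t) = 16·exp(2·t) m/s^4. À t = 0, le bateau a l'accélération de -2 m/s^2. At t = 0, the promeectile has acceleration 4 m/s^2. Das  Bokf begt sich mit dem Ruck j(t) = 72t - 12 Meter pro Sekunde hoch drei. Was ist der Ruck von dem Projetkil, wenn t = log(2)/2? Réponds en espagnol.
Partiendo del snap s(t) = 16·exp(2·t), tomamos 1 integral. La integral del snap es la sacudida. Usando j(0) = 8, obtenemos j(t) = 8·exp(2·t). Tenemos la sacudida j(t) = 8·exp(2·t). Sustituyendo t = log(2)/2: j(log(2)/2) = 16.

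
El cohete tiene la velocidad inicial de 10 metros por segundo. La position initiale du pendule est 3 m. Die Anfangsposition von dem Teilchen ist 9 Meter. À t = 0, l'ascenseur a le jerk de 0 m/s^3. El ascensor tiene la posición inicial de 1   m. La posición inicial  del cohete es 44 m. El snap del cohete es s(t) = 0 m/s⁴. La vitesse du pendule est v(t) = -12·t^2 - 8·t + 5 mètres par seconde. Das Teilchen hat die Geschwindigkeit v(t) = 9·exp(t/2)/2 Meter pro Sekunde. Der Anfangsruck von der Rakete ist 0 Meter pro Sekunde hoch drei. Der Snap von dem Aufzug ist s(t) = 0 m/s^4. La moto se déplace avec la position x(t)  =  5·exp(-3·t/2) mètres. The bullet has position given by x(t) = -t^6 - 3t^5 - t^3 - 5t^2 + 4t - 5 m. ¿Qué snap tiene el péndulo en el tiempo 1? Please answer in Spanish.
Para resolver esto, necesitamos tomar 3 derivadas de nuestra ecuación de la velocidad v(t) = -12·t^2 - 8·t + 5. Derivando la velocidad, obtenemos la aceleración: a(t) = -24·t - 8. Tomando d/dt de a(t), encontramos j(t) = -24. Derivando la sacudida, obtenemos el snap: s(t) = 0. De la ecuación del snap s(t) = 0, sustituimos t = 1 para obtener s = 0.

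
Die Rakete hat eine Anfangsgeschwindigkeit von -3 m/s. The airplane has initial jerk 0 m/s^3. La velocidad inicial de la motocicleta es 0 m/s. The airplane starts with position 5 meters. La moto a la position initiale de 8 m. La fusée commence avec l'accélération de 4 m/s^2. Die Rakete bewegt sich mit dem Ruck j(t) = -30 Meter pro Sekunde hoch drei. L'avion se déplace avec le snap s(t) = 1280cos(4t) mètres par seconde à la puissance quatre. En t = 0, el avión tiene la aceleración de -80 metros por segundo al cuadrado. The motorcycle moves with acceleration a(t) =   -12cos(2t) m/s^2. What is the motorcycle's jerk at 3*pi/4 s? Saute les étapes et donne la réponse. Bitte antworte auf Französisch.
Le jerk à t = 3*pi/4 est j = -24.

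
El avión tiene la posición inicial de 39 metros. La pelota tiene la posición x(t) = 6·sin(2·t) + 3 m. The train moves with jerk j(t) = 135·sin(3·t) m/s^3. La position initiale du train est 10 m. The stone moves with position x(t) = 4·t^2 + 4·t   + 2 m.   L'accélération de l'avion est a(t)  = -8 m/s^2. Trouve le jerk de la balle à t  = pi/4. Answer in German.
Um dies zu lösen, müssen wir 3 Ableitungen unserer Gleichung für die Position x(t) = 6·sin(2·t) + 3 nehmen. Die Ableitung von der Position ergibt die Geschwindigkeit: v(t) = 12·cos(2·t). Mit d/dt von v(t) finden wir a(t) = -24·sin(2·t). Die Ableitung von der Beschleunigung ergibt den Ruck: j(t) = -48·cos(2·t). Mit j(t) = -48·cos(2·t) und Einsetzen von t = pi/4, finden wir j = 0.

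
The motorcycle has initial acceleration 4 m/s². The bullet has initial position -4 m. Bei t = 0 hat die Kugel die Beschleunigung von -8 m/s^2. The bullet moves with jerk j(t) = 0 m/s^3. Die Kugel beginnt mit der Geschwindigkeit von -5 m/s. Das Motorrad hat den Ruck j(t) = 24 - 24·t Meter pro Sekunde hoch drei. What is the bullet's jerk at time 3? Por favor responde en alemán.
Wir haben den Ruck j(t) = 0. Durch Einsetzen von t = 3: j(3) = 0.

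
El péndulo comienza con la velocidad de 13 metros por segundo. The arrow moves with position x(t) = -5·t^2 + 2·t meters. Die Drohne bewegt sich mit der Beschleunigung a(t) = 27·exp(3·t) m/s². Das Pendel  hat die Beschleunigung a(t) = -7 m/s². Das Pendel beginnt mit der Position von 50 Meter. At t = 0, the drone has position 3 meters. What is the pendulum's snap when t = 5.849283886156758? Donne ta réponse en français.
Pour résoudre ceci, nous devons prendre 2 dérivées de notre équation de l'accélération a(t) = -7. En prenant d/dt de a(t), nous trouvons j(t) = 0. En prenant d/dt de j(t), nous trouvons s(t) = 0. Nous avons le snap s(t) = 0. En substituant t = 5.849283886156758: s(5.849283886156758) = 0.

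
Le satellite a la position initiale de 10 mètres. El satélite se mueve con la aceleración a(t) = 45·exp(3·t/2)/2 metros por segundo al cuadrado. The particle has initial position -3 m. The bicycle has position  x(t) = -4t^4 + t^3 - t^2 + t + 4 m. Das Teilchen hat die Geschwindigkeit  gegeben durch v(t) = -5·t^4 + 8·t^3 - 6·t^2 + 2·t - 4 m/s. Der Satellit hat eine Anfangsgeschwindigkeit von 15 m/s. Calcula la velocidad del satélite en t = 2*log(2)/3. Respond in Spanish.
Debemos encontrar la integral de nuestra ecuación de la aceleración a(t) = 45·exp(3·t/2)/2 1 vez. Integrando la aceleración y usando la condición inicial v(0) = 15, obtenemos v(t) = 15·exp(3·t/2). Usando v(t) = 15·exp(3·t/2) y sustituyendo t = 2*log(2)/3, encontramos v = 30.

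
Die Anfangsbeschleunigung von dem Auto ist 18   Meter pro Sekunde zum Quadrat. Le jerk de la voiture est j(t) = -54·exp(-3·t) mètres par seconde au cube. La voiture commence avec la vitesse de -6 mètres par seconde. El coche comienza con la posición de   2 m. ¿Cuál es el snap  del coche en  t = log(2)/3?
Debemos derivar nuestra ecuación de la sacudida j(t) = -54·exp(-3·t) 1 vez. La derivada de la sacudida da el snap: s(t) = 162·exp(-3·t). Tenemos el snap s(t) = 162·exp(-3·t). Sustituyendo t = log(2)/3: s(log(2)/3) = 81.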